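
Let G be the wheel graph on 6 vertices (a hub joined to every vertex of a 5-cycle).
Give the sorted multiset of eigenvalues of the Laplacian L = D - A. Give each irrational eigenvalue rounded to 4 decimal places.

The graph has 6 vertices and degree multiset [5, 3, 3, 3, 3, 3]; D is the diagonal matrix of degrees and L = D - A. The multiplicity of 0 as a Laplacian eigenvalue equals the number of connected components.

[0, 2.3820, 2.3820, 4.6180, 4.6180, 6]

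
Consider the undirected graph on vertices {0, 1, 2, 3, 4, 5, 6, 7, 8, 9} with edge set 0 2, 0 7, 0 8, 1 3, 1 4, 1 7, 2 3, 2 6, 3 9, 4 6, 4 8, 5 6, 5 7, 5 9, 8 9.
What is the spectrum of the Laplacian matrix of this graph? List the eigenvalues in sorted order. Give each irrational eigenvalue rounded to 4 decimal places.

[0, 2, 2, 2, 2, 2, 5, 5, 5, 5]

Each diagonal entry of L is the vertex degree and each off-diagonal entry is -1 where an edge is present, 0 otherwise; in the order [0, 1, 2, 3, 4, 5, 6, 7, 8, 9] the diagonal is [3, 3, 3, 3, 3, 3, 3, 3, 3, 3]. The multiplicity of 0 as a Laplacian eigenvalue equals the number of connected components. By the matrix-tree theorem the graph has (1/10) * product of the nonzero eigenvalues = 2000 spanning trees. There is one zero in the spectrum, matching the 1 component.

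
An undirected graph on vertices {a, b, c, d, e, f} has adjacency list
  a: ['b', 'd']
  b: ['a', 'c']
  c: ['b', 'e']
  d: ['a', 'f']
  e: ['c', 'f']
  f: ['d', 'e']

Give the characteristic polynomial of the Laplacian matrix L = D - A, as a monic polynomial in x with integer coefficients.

x^6 - 12x^5 + 54x^4 - 112x^3 + 105x^2 - 36x

With the vertex order [a, b, c, d, e, f], the degrees are [2, 2, 2, 2, 2, 2], giving D = diag(2, 2, 2, 2, 2, 2) and L = D - A. The eigenvalues of L are [0, 1, 1, 3, 3, 4]; the characteristic polynomial is the product of (x - lambda_i), which multiplies out to x^6 - 12x^5 + 54x^4 - 112x^3 + 105x^2 - 36x. The constant term is 0 because L is singular (the all-ones vector lies in its kernel). There is one zero in the spectrum, matching the 1 component. By the matrix-tree theorem the graph has (1/6) * product of the nonzero eigenvalues = 6 spanning trees.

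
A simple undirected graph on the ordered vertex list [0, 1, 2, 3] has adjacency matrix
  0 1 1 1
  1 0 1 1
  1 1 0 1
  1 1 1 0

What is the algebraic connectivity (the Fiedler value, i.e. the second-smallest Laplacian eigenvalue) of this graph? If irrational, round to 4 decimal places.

Reading degrees in the order [0, 1, 2, 3] gives [3, 3, 3, 3]; set D = diag(3, 3, 3, 3) and form L = D - A. Computing the eigenvalues of L and sorting gives [0, 4, 4, 4]. The Fiedler value lambda_2 = 4 is strictly positive, so the graph is connected. The largest eigenvalue, 4, is at most the vertex count 4.

4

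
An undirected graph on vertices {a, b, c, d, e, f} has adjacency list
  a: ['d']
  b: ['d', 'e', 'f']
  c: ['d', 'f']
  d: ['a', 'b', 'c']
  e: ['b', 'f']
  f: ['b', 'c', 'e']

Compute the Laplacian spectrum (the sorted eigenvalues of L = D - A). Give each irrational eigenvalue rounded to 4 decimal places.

Each diagonal entry of L is the vertex degree and each off-diagonal entry is -1 where an edge is present, 0 otherwise; in the order [a, b, c, d, e, f] the diagonal is [1, 3, 2, 3, 2, 3]. L is symmetric positive semidefinite, so every eigenvalue is real and nonnegative. The largest eigenvalue, 4.8912, is at most the vertex count 6.

[0, 0.7216, 1.6826, 3, 3.7046, 4.8912]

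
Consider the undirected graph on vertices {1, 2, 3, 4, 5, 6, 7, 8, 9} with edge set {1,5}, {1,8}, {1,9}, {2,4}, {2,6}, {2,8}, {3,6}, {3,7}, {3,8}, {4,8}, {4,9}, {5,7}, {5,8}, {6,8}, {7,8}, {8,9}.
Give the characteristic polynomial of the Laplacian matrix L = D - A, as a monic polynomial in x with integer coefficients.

Reading degrees in the order [1, 2, 3, 4, 5, 6, 7, 8, 9] gives [3, 3, 3, 3, 3, 3, 3, 8, 3]; set D = diag(3, 3, 3, 3, 3, 3, 3, 8, 3) and form L = D - A. L has integer entries, so p(x) = det(xI - L) has integer coefficients. Expanding the determinant yields x^9 - 32x^8 + 428x^7 - 3136x^6 + 13786x^5 - 37232x^4 + 60276x^3 - 53424x^2 + 19845x. The coefficient of x^8 equals -trace(L) = -32, matching the sum of degrees. By the matrix-tree theorem the graph has (1/9) * product of the nonzero eigenvalues = 2205 spanning trees.

x^9 - 32x^8 + 428x^7 - 3136x^6 + 13786x^5 - 37232x^4 + 60276x^3 - 53424x^2 + 19845x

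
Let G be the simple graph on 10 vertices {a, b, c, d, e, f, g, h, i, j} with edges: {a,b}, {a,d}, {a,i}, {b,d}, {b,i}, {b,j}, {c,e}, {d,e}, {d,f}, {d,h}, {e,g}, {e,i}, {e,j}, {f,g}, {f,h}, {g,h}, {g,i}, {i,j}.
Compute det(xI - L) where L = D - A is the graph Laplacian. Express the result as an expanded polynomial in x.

Each diagonal entry of L is the vertex degree and each off-diagonal entry is -1 where an edge is present, 0 otherwise; in the order [a, b, c, d, e, f, g, h, i, j] the diagonal is [3, 4, 1, 5, 5, 3, 4, 3, 5, 3]. Computing det(xI - L) by cofactor expansion (or equivalently via sum-over-permutations) gives x^10 - 36x^9 + 558x^8 - 4870x^7 + 26251x^6 - 90072x^5 + 195114x^4 - 254530x^3 + 179008x^2 - 51040x. The constant term is 0 because L is singular (the all-ones vector lies in its kernel). The eigenvalues sum to 36, which equals trace(L) = 2|E|. The largest eigenvalue, 7.2199, is at most the vertex count 10.

x^10 - 36x^9 + 558x^8 - 4870x^7 + 26251x^6 - 90072x^5 + 195114x^4 - 254530x^3 + 179008x^2 - 51040x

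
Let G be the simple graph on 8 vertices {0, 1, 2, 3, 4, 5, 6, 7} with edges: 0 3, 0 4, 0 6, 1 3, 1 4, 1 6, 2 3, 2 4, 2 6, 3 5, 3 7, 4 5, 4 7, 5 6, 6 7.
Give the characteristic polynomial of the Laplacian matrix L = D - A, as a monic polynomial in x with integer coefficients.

With the vertex order [0, 1, 2, 3, 4, 5, 6, 7], the degrees are [3, 3, 3, 5, 5, 3, 5, 3], giving D = diag(3, 3, 3, 5, 5, 3, 5, 3) and L = D - A. The eigenvalues of L are [0, 3, 3, 3, 3, 5, 5, 8]; the characteristic polynomial is the product of (x - lambda_i), which multiplies out to x^8 - 30x^7 + 375x^6 - 2540x^5 + 10095x^4 - 23598x^3 + 30105x^2 - 16200x. The coefficient of x^7 equals -trace(L) = -30, matching the sum of degrees. By the matrix-tree theorem the graph has (1/8) * product of the nonzero eigenvalues = 2025 spanning trees.

x^8 - 30x^7 + 375x^6 - 2540x^5 + 10095x^4 - 23598x^3 + 30105x^2 - 16200x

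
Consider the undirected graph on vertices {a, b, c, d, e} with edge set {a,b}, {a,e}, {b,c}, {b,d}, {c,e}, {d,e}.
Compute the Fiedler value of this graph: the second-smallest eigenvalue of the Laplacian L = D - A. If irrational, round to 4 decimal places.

2

Each diagonal entry of L is the vertex degree and each off-diagonal entry is -1 where an edge is present, 0 otherwise; in the order [a, b, c, d, e] the diagonal is [2, 3, 2, 2, 3]. Computing the eigenvalues of L and sorting gives [0, 2, 2, 3, 5]. The Fiedler value lambda_2 = 2 is strictly positive, so the graph is connected. The largest eigenvalue, 5, is at most the vertex count 5.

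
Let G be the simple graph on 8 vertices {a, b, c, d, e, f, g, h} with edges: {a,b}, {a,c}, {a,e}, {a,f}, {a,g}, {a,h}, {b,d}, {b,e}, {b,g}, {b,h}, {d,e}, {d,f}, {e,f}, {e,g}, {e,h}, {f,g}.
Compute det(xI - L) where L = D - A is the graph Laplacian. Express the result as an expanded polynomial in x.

x^8 - 32x^7 + 422x^6 - 2952x^5 + 11719x^4 - 26046x^3 + 29343x^2 - 12344x

With the vertex order [a, b, c, d, e, f, g, h], the degrees are [6, 5, 1, 3, 6, 4, 4, 3], giving D = diag(6, 5, 1, 3, 6, 4, 4, 3) and L = D - A. Computing det(xI - L) by cofactor expansion (or equivalently via sum-over-permutations) gives x^8 - 32x^7 + 422x^6 - 2952x^5 + 11719x^4 - 26046x^3 + 29343x^2 - 12344x. Since p(0) = det(-L) = 0, x divides p(x).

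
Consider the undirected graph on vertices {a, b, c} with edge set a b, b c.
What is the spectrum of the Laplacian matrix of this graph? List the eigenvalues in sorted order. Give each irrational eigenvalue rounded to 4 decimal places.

Reading degrees in the order [a, b, c] gives [1, 2, 1]; set D = diag(1, 2, 1) and form L = D - A. Since every row of L sums to 0, the all-ones vector is in the kernel and 0 is an eigenvalue. The single zero eigenvalue shows the graph is connected. There is one zero in the spectrum, matching the 1 component.

[0, 1, 3]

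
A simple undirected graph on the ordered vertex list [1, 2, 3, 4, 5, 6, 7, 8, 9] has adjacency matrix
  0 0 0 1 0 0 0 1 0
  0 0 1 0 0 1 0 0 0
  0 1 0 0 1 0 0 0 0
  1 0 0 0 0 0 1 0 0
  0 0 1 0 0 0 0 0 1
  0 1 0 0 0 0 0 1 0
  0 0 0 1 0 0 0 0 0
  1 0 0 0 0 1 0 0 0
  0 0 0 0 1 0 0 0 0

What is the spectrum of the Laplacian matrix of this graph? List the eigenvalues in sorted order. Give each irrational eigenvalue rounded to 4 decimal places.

[0, 0.1206, 0.4679, 1, 1.6527, 2.3473, 3, 3.5321, 3.8794]

Each diagonal entry of L is the vertex degree and each off-diagonal entry is -1 where an edge is present, 0 otherwise; in the order [1, 2, 3, 4, 5, 6, 7, 8, 9] the diagonal is [2, 2, 2, 2, 2, 2, 1, 2, 1]. L is symmetric positive semidefinite, so every eigenvalue is real and nonnegative. The single zero eigenvalue shows the graph is connected. There is one zero in the spectrum, matching the 1 component.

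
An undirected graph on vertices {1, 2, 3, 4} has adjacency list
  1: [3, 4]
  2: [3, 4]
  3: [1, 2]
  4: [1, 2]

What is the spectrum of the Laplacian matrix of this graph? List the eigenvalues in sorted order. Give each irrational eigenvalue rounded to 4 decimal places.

Each diagonal entry of L is the vertex degree and each off-diagonal entry is -1 where an edge is present, 0 otherwise; in the order [1, 2, 3, 4] the diagonal is [2, 2, 2, 2]. The multiplicity of 0 as a Laplacian eigenvalue equals the number of connected components. The single zero eigenvalue shows the graph is connected. There is one zero in the spectrum, matching the 1 component.

[0, 2, 2, 4]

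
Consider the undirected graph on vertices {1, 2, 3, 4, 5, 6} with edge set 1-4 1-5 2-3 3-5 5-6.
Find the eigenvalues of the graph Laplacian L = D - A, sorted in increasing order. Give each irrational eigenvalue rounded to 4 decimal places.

[0, 0.3820, 0.6972, 2, 2.6180, 4.3028]

Reading degrees in the order [1, 2, 3, 4, 5, 6] gives [2, 1, 2, 1, 3, 1]; set D = diag(2, 1, 2, 1, 3, 1) and form L = D - A. The multiplicity of 0 as a Laplacian eigenvalue equals the number of connected components. The single zero eigenvalue shows the graph is connected. There is one zero in the spectrum, matching the 1 component.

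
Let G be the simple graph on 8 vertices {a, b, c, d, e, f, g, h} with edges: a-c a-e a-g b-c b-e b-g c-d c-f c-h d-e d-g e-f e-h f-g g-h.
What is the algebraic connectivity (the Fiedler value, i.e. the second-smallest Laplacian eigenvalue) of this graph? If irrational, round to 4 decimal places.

3

Reading degrees in the order [a, b, c, d, e, f, g, h] gives [3, 3, 5, 3, 5, 3, 5, 3]; set D = diag(3, 3, 5, 3, 5, 3, 5, 3) and form L = D - A. The smallest Laplacian eigenvalue is always 0. The next one, lambda_2 = 3, measures how hard the graph is to disconnect: larger values mean better connectivity. The largest eigenvalue, 8, is at most the vertex count 8.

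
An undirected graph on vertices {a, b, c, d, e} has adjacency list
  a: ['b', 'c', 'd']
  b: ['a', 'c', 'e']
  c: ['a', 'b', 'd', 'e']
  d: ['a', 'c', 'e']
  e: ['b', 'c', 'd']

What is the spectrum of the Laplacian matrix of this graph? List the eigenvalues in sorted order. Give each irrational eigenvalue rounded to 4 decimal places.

[0, 3, 3, 5, 5]

With the vertex order [a, b, c, d, e], the degrees are [3, 3, 4, 3, 3], giving D = diag(3, 3, 4, 3, 3) and L = D - A. The multiplicity of 0 as a Laplacian eigenvalue equals the number of connected components. By the matrix-tree theorem the graph has (1/5) * product of the nonzero eigenvalues = 45 spanning trees.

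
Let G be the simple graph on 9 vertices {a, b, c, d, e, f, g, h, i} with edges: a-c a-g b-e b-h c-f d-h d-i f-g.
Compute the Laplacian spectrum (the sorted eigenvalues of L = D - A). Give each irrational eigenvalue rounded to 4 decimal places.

With the vertex order [a, b, c, d, e, f, g, h, i], the degrees are [2, 2, 2, 2, 1, 2, 2, 2, 1], giving D = diag(2, 2, 2, 2, 1, 2, 2, 2, 1) and L = D - A. Diagonalising L (or applying a numerical eigensolver to the 9x9 matrix) gives the spectrum above. The 2 zero eigenvalues correspond to the 2 connected components. The largest eigenvalue, 4, is at most the vertex count 9.

[0, 0, 0.3820, 1.3820, 2, 2, 2.6180, 3.6180, 4]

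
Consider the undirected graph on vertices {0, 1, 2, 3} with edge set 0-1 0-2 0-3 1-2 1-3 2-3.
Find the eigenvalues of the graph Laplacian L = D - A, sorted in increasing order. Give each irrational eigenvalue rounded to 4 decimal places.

Each diagonal entry of L is the vertex degree and each off-diagonal entry is -1 where an edge is present, 0 otherwise; in the order [0, 1, 2, 3] the diagonal is [3, 3, 3, 3]. Diagonalising L (or applying a numerical eigensolver to the 4x4 matrix) gives the spectrum above. The single zero eigenvalue shows the graph is connected.

[0, 4, 4, 4]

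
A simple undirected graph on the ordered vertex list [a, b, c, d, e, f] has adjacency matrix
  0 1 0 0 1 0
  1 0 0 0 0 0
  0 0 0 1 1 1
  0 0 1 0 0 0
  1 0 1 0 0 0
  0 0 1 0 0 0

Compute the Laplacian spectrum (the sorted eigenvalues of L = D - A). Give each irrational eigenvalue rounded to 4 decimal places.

[0, 0.3249, 1, 1.4608, 3, 4.2143]

Reading degrees in the order [a, b, c, d, e, f] gives [2, 1, 3, 1, 2, 1]; set D = diag(2, 1, 3, 1, 2, 1) and form L = D - A. Since every row of L sums to 0, the all-ones vector is in the kernel and 0 is an eigenvalue. The single zero eigenvalue shows the graph is connected. By the matrix-tree theorem the graph has (1/6) * product of the nonzero eigenvalues = 1 spanning tree. The eigenvalues sum to 10, which equals trace(L) = 2|E|.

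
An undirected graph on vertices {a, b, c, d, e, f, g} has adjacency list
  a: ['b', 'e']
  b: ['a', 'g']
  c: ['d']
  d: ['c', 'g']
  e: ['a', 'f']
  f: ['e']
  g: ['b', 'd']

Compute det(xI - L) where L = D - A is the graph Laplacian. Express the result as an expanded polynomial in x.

x^7 - 12x^6 + 55x^5 - 120x^4 + 126x^3 - 56x^2 + 7x

Each diagonal entry of L is the vertex degree and each off-diagonal entry is -1 where an edge is present, 0 otherwise; in the order [a, b, c, d, e, f, g] the diagonal is [2, 2, 1, 2, 2, 1, 2]. Computing det(xI - L) by cofactor expansion (or equivalently via sum-over-permutations) gives x^7 - 12x^6 + 55x^5 - 120x^4 + 126x^3 - 56x^2 + 7x. The constant term is 0 because L is singular (the all-ones vector lies in its kernel).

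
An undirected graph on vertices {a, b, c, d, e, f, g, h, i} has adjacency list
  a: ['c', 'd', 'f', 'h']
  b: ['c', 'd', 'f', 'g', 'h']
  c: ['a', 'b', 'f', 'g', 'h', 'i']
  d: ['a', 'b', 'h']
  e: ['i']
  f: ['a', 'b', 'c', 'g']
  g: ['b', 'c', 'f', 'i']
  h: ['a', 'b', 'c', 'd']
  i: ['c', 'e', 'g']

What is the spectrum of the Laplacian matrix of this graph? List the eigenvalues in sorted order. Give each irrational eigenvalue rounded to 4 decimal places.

[0, 0.6398, 2.1662, 3.4529, 4.0522, 4.4655, 5.5442, 6.4420, 7.2372]

Each diagonal entry of L is the vertex degree and each off-diagonal entry is -1 where an edge is present, 0 otherwise; in the order [a, b, c, d, e, f, g, h, i] the diagonal is [4, 5, 6, 3, 1, 4, 4, 4, 3]. The multiplicity of 0 as a Laplacian eigenvalue equals the number of connected components. By the matrix-tree theorem the graph has (1/9) * product of the nonzero eigenvalues = 2487 spanning trees.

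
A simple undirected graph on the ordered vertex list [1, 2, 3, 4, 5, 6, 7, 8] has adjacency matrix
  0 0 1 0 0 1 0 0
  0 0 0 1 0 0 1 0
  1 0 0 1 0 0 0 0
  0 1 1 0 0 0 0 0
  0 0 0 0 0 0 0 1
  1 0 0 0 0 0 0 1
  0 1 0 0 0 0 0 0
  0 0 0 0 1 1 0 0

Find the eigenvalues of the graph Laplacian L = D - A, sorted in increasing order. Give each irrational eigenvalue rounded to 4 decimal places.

[0, 0.1522, 0.5858, 1.2346, 2, 2.7654, 3.4142, 3.8478]

Each diagonal entry of L is the vertex degree and each off-diagonal entry is -1 where an edge is present, 0 otherwise; in the order [1, 2, 3, 4, 5, 6, 7, 8] the diagonal is [2, 2, 2, 2, 1, 2, 1, 2]. L is symmetric positive semidefinite, so every eigenvalue is real and nonnegative. The single zero eigenvalue shows the graph is connected. There is one zero in the spectrum, matching the 1 component. By the matrix-tree theorem the graph has (1/8) * product of the nonzero eigenvalues = 1 spanning tree.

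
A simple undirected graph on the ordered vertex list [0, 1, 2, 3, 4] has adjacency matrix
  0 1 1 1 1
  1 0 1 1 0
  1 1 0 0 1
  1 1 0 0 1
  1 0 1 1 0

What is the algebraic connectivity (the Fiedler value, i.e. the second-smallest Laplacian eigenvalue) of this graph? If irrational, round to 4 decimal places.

Each diagonal entry of L is the vertex degree and each off-diagonal entry is -1 where an edge is present, 0 otherwise; in the order [0, 1, 2, 3, 4] the diagonal is [4, 3, 3, 3, 3]. The smallest Laplacian eigenvalue is always 0. The next one, lambda_2 = 3, measures how hard the graph is to disconnect: larger values mean better connectivity. The eigenvalues sum to 16, which equals trace(L) = 2|E|. The largest eigenvalue, 5, is at most the vertex count 5.

3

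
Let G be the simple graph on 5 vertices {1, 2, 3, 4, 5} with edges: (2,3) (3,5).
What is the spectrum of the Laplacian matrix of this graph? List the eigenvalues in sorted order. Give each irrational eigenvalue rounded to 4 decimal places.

[0, 0, 0, 1, 3]

With the vertex order [1, 2, 3, 4, 5], the degrees are [0, 1, 2, 0, 1], giving D = diag(0, 1, 2, 0, 1) and L = D - A. The multiplicity of 0 as a Laplacian eigenvalue equals the number of connected components. The 3 zero eigenvalues correspond to the 3 connected components. The eigenvalues sum to 4, which equals trace(L) = 2|E|.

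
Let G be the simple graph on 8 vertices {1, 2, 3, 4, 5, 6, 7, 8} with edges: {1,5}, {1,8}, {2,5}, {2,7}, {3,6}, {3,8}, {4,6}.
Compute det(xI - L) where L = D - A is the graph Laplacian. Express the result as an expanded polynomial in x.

Reading degrees in the order [1, 2, 3, 4, 5, 6, 7, 8] gives [2, 2, 2, 1, 2, 2, 1, 2]; set D = diag(2, 2, 2, 1, 2, 2, 1, 2) and form L = D - A. L has integer entries, so p(x) = det(xI - L) has integer coefficients. Expanding the determinant yields x^8 - 14x^7 + 78x^6 - 220x^5 + 330x^4 - 252x^3 + 84x^2 - 8x. The coefficient of x^7 equals -trace(L) = -14, matching the sum of degrees. There is one zero in the spectrum, matching the 1 component.

x^8 - 14x^7 + 78x^6 - 220x^5 + 330x^4 - 252x^3 + 84x^2 - 8x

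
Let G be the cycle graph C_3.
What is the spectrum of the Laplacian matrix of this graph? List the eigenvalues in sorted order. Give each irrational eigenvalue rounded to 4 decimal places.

[0, 3, 3]

The graph has 3 vertices and degree multiset [2, 2, 2]; D is the diagonal matrix of degrees and L = D - A. The multiplicity of 0 as a Laplacian eigenvalue equals the number of connected components. The largest eigenvalue, 3, is at most the vertex count 3.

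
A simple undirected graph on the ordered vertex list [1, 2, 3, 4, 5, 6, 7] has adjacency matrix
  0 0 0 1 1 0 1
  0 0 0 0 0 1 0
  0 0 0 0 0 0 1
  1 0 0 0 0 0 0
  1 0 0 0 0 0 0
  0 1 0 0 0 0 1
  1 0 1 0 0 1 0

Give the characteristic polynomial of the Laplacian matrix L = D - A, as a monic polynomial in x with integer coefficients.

x^7 - 12x^6 + 53x^5 - 108x^4 + 105x^3 - 46x^2 + 7x

With the vertex order [1, 2, 3, 4, 5, 6, 7], the degrees are [3, 1, 1, 1, 1, 2, 3], giving D = diag(3, 1, 1, 1, 1, 2, 3) and L = D - A. Computing det(xI - L) by cofactor expansion (or equivalently via sum-over-permutations) gives x^7 - 12x^6 + 53x^5 - 108x^4 + 105x^3 - 46x^2 + 7x. Since p(0) = det(-L) = 0, x divides p(x). The eigenvalues sum to 12, which equals trace(L) = 2|E|. The largest eigenvalue, 4.6287, is at most the vertex count 7.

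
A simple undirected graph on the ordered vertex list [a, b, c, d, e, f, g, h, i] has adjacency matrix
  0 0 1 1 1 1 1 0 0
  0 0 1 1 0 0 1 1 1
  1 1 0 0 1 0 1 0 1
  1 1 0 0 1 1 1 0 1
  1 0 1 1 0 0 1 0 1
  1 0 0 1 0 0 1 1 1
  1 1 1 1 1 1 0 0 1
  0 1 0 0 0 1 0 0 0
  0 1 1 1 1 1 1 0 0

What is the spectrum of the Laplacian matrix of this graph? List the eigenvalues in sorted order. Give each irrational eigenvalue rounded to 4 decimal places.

Each diagonal entry of L is the vertex degree and each off-diagonal entry is -1 where an edge is present, 0 otherwise; in the order [a, b, c, d, e, f, g, h, i] the diagonal is [5, 5, 5, 6, 5, 5, 7, 2, 6]. The multiplicity of 0 as a Laplacian eigenvalue equals the number of connected components. The single zero eigenvalue shows the graph is connected.

[0, 1.8032, 4.2679, 4.8751, 5.6214, 6, 7.5935, 7.7321, 8.1068]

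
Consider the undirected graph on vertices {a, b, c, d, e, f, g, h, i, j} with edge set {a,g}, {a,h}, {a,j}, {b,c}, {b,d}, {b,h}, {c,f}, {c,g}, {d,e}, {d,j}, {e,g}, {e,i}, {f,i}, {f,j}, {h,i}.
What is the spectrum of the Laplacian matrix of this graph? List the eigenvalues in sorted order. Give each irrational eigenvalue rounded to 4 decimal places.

[0, 2, 2, 2, 2, 2, 5, 5, 5, 5]

Reading degrees in the order [a, b, c, d, e, f, g, h, i, j] gives [3, 3, 3, 3, 3, 3, 3, 3, 3, 3]; set D = diag(3, 3, 3, 3, 3, 3, 3, 3, 3, 3) and form L = D - A. Diagonalising L (or applying a numerical eigensolver to the 10x10 matrix) gives the spectrum above. The single zero eigenvalue shows the graph is connected. There is one zero in the spectrum, matching the 1 component. By the matrix-tree theorem the graph has (1/10) * product of the nonzero eigenvalues = 2000 spanning trees.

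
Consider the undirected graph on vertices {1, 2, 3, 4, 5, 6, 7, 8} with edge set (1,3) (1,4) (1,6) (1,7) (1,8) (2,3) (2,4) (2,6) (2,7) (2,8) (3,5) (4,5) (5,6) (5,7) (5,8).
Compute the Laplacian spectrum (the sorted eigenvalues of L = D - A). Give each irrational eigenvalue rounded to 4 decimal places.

Reading degrees in the order [1, 2, 3, 4, 5, 6, 7, 8] gives [5, 5, 3, 3, 5, 3, 3, 3]; set D = diag(5, 5, 3, 3, 5, 3, 3, 3) and form L = D - A. Since every row of L sums to 0, the all-ones vector is in the kernel and 0 is an eigenvalue. The single zero eigenvalue shows the graph is connected. The eigenvalues sum to 30, which equals trace(L) = 2|E|. By the matrix-tree theorem the graph has (1/8) * product of the nonzero eigenvalues = 2025 spanning trees.

[0, 3, 3, 3, 3, 5, 5, 8]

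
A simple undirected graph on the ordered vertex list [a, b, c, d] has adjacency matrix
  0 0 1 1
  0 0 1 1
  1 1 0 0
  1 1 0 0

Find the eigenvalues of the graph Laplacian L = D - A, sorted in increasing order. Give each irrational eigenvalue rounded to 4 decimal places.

[0, 2, 2, 4]

Reading degrees in the order [a, b, c, d] gives [2, 2, 2, 2]; set D = diag(2, 2, 2, 2) and form L = D - A. The multiplicity of 0 as a Laplacian eigenvalue equals the number of connected components. The eigenvalues sum to 8, which equals trace(L) = 2|E|.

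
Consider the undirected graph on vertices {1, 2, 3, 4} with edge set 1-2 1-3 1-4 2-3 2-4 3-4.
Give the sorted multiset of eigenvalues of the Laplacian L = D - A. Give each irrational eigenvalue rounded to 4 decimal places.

With the vertex order [1, 2, 3, 4], the degrees are [3, 3, 3, 3], giving D = diag(3, 3, 3, 3) and L = D - A. Diagonalising L (or applying a numerical eigensolver to the 4x4 matrix) gives the spectrum above. The single zero eigenvalue shows the graph is connected. The eigenvalues sum to 12, which equals trace(L) = 2|E|.

[0, 4, 4, 4]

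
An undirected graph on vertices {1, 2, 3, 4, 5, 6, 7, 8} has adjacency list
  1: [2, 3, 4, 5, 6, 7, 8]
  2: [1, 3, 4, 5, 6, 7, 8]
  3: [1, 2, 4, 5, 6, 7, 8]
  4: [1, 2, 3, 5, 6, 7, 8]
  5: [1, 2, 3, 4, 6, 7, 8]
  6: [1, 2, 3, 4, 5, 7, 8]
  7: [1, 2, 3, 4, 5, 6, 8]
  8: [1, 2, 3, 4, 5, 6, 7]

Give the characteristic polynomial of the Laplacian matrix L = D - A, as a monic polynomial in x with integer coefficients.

x^8 - 56x^7 + 1344x^6 - 17920x^5 + 143360x^4 - 688128x^3 + 1835008x^2 - 2097152x

Reading degrees in the order [1, 2, 3, 4, 5, 6, 7, 8] gives [7, 7, 7, 7, 7, 7, 7, 7]; set D = diag(7, 7, 7, 7, 7, 7, 7, 7) and form L = D - A. Computing det(xI - L) by cofactor expansion (or equivalently via sum-over-permutations) gives x^8 - 56x^7 + 1344x^6 - 17920x^5 + 143360x^4 - 688128x^3 + 1835008x^2 - 2097152x. The coefficient of x^7 equals -trace(L) = -56, matching the sum of degrees. There is one zero in the spectrum, matching the 1 component.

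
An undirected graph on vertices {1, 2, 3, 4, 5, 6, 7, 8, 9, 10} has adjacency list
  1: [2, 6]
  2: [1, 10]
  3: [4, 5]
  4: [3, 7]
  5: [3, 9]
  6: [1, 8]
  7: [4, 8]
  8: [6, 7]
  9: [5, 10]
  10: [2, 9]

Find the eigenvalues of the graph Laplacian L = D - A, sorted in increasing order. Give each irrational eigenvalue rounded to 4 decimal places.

With the vertex order [1, 2, 3, 4, 5, 6, 7, 8, 9, 10], the degrees are [2, 2, 2, 2, 2, 2, 2, 2, 2, 2], giving D = diag(2, 2, 2, 2, 2, 2, 2, 2, 2, 2) and L = D - A. L is symmetric positive semidefinite, so every eigenvalue is real and nonnegative. The single zero eigenvalue shows the graph is connected. The eigenvalues sum to 20, which equals trace(L) = 2|E|. The largest eigenvalue, 4, is at most the vertex count 10.

[0, 0.3820, 0.3820, 1.3820, 1.3820, 2.6180, 2.6180, 3.6180, 3.6180, 4]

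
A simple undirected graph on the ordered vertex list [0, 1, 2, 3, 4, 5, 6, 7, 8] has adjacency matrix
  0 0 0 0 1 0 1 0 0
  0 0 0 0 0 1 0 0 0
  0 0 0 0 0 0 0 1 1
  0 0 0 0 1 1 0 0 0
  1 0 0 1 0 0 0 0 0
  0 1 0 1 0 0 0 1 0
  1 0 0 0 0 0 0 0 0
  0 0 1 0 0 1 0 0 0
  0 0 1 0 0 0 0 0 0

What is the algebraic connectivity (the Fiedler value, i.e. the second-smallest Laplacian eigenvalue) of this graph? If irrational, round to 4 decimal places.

Each diagonal entry of L is the vertex degree and each off-diagonal entry is -1 where an edge is present, 0 otherwise; in the order [0, 1, 2, 3, 4, 5, 6, 7, 8] the diagonal is [2, 1, 2, 2, 2, 3, 1, 2, 1]. The smallest Laplacian eigenvalue is always 0. The next one, lambda_2 = 0.1506, measures how hard the graph is to disconnect: larger values mean better connectivity. The largest eigenvalue, 4.3699, is at most the vertex count 9.

0.1506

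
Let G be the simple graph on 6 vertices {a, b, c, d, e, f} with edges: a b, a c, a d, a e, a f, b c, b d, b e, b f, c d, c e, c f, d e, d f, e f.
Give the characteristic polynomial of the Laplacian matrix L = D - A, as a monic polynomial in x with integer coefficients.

With the vertex order [a, b, c, d, e, f], the degrees are [5, 5, 5, 5, 5, 5], giving D = diag(5, 5, 5, 5, 5, 5) and L = D - A. The eigenvalues of L are [0, 6, 6, 6, 6, 6]; the characteristic polynomial is the product of (x - lambda_i), which multiplies out to x^6 - 30x^5 + 360x^4 - 2160x^3 + 6480x^2 - 7776x. Since p(0) = det(-L) = 0, x divides p(x).

x^6 - 30x^5 + 360x^4 - 2160x^3 + 6480x^2 - 7776x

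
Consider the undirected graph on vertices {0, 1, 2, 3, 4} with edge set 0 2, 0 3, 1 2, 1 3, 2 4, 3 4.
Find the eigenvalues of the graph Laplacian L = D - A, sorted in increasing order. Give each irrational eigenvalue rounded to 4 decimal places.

[0, 2, 2, 3, 5]

Each diagonal entry of L is the vertex degree and each off-diagonal entry is -1 where an edge is present, 0 otherwise; in the order [0, 1, 2, 3, 4] the diagonal is [2, 2, 3, 3, 2]. L is symmetric positive semidefinite, so every eigenvalue is real and nonnegative. The largest eigenvalue, 5, is at most the vertex count 5. The eigenvalues sum to 12, which equals trace(L) = 2|E|.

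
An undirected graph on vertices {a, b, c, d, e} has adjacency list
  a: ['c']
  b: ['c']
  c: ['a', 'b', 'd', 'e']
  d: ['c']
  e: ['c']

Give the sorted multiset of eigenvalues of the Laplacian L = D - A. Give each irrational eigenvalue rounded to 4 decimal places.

With the vertex order [a, b, c, d, e], the degrees are [1, 1, 4, 1, 1], giving D = diag(1, 1, 4, 1, 1) and L = D - A. Diagonalising L (or applying a numerical eigensolver to the 5x5 matrix) gives the spectrum above. The single zero eigenvalue shows the graph is connected. The eigenvalues sum to 8, which equals trace(L) = 2|E|. The largest eigenvalue, 5, is at most the vertex count 5.

[0, 1, 1, 1, 5]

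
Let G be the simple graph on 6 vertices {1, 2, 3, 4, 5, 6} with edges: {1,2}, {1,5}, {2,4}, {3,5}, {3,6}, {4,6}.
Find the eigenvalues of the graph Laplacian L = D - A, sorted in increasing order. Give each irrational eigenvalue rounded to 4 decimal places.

[0, 1, 1, 3, 3, 4]

Reading degrees in the order [1, 2, 3, 4, 5, 6] gives [2, 2, 2, 2, 2, 2]; set D = diag(2, 2, 2, 2, 2, 2) and form L = D - A. L is symmetric positive semidefinite, so every eigenvalue is real and nonnegative. The single zero eigenvalue shows the graph is connected.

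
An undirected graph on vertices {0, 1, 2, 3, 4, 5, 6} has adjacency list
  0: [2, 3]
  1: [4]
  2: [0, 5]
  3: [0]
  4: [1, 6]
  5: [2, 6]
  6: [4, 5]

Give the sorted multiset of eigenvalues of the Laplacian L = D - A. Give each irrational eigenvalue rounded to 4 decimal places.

[0, 0.1981, 0.7530, 1.5550, 2.4450, 3.2470, 3.8019]

Reading degrees in the order [0, 1, 2, 3, 4, 5, 6] gives [2, 1, 2, 1, 2, 2, 2]; set D = diag(2, 1, 2, 1, 2, 2, 2) and form L = D - A. Since every row of L sums to 0, the all-ones vector is in the kernel and 0 is an eigenvalue. There is one zero in the spectrum, matching the 1 component.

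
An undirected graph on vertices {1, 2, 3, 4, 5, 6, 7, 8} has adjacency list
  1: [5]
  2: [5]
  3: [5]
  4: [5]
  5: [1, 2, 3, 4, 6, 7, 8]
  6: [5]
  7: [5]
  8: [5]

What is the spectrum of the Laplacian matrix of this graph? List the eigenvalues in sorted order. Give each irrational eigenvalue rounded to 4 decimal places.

Each diagonal entry of L is the vertex degree and each off-diagonal entry is -1 where an edge is present, 0 otherwise; in the order [1, 2, 3, 4, 5, 6, 7, 8] the diagonal is [1, 1, 1, 1, 7, 1, 1, 1]. Since every row of L sums to 0, the all-ones vector is in the kernel and 0 is an eigenvalue. The single zero eigenvalue shows the graph is connected. The eigenvalues sum to 14, which equals trace(L) = 2|E|.

[0, 1, 1, 1, 1, 1, 1, 8]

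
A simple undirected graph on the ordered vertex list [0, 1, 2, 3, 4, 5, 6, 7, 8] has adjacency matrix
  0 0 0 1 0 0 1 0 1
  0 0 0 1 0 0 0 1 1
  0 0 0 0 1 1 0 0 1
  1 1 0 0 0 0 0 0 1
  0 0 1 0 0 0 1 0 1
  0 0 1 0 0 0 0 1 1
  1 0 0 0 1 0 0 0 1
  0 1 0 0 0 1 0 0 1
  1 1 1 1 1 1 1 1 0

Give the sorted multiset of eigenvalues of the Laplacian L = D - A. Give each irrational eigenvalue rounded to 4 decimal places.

[0, 1.5858, 1.5858, 3, 3, 4.4142, 4.4142, 5, 9]

Each diagonal entry of L is the vertex degree and each off-diagonal entry is -1 where an edge is present, 0 otherwise; in the order [0, 1, 2, 3, 4, 5, 6, 7, 8] the diagonal is [3, 3, 3, 3, 3, 3, 3, 3, 8]. L is symmetric positive semidefinite, so every eigenvalue is real and nonnegative. By the matrix-tree theorem the graph has (1/9) * product of the nonzero eigenvalues = 2205 spanning trees.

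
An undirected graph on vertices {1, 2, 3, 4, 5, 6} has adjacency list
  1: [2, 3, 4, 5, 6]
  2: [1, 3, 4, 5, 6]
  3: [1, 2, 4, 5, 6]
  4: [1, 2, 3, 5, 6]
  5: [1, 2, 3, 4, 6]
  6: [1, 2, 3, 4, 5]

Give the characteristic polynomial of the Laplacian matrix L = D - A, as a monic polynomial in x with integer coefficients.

Each diagonal entry of L is the vertex degree and each off-diagonal entry is -1 where an edge is present, 0 otherwise; in the order [1, 2, 3, 4, 5, 6] the diagonal is [5, 5, 5, 5, 5, 5]. The eigenvalues of L are [0, 6, 6, 6, 6, 6]; the characteristic polynomial is the product of (x - lambda_i), which multiplies out to x^6 - 30x^5 + 360x^4 - 2160x^3 + 6480x^2 - 7776x. Since p(0) = det(-L) = 0, x divides p(x).

x^6 - 30x^5 + 360x^4 - 2160x^3 + 6480x^2 - 7776x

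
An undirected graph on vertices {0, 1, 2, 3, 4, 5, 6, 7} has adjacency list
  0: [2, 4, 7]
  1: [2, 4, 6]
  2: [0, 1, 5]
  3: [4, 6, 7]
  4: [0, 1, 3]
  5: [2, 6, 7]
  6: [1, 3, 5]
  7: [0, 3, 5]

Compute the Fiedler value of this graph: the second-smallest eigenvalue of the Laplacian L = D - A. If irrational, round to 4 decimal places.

Reading degrees in the order [0, 1, 2, 3, 4, 5, 6, 7] gives [3, 3, 3, 3, 3, 3, 3, 3]; set D = diag(3, 3, 3, 3, 3, 3, 3, 3) and form L = D - A. The sorted Laplacian eigenvalues are [0, 2, 2, 2, 4, 4, 4, 6]; the algebraic connectivity is the second entry, 2. The largest eigenvalue, 6, is at most the vertex count 8.

2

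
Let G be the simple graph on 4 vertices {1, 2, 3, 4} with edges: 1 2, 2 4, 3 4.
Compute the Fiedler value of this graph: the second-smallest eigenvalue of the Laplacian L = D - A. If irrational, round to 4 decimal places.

Each diagonal entry of L is the vertex degree and each off-diagonal entry is -1 where an edge is present, 0 otherwise; in the order [1, 2, 3, 4] the diagonal is [1, 2, 1, 2]. The sorted Laplacian eigenvalues are [0, 0.5858, 2, 3.4142]; the algebraic connectivity is the second entry, 0.5858. The largest eigenvalue, 3.4142, is at most the vertex count 4. The eigenvalues sum to 6, which equals trace(L) = 2|E|.

0.5858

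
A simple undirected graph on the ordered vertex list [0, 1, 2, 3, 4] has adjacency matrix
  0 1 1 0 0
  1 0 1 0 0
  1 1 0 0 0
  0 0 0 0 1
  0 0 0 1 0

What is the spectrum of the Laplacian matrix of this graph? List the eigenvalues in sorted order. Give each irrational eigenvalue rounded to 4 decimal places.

[0, 0, 2, 3, 3]

Each diagonal entry of L is the vertex degree and each off-diagonal entry is -1 where an edge is present, 0 otherwise; in the order [0, 1, 2, 3, 4] the diagonal is [2, 2, 2, 1, 1]. Since every row of L sums to 0, the all-ones vector is in the kernel and 0 is an eigenvalue. The 2 zero eigenvalues correspond to the 2 connected components. The largest eigenvalue, 3, is at most the vertex count 5.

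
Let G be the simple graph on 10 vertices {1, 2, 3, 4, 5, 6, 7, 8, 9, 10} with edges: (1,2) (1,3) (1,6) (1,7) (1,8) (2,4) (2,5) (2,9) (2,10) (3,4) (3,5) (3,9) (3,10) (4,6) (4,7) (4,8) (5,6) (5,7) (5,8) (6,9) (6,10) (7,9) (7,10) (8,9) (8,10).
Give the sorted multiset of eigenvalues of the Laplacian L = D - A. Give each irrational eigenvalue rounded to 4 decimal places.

Each diagonal entry of L is the vertex degree and each off-diagonal entry is -1 where an edge is present, 0 otherwise; in the order [1, 2, 3, 4, 5, 6, 7, 8, 9, 10] the diagonal is [5, 5, 5, 5, 5, 5, 5, 5, 5, 5]. Diagonalising L (or applying a numerical eigensolver to the 10x10 matrix) gives the spectrum above. The eigenvalues sum to 50, which equals trace(L) = 2|E|. There is one zero in the spectrum, matching the 1 component.

[0, 5, 5, 5, 5, 5, 5, 5, 5, 10]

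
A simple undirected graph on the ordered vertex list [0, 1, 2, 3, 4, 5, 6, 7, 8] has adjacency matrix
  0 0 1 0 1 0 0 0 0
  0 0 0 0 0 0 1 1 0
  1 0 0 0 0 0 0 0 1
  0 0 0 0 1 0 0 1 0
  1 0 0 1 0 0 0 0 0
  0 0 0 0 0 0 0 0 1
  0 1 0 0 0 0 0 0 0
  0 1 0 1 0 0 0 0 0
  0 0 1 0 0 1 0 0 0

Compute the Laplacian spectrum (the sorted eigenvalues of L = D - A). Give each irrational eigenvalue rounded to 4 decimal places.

Reading degrees in the order [0, 1, 2, 3, 4, 5, 6, 7, 8] gives [2, 2, 2, 2, 2, 1, 1, 2, 2]; set D = diag(2, 2, 2, 2, 2, 1, 1, 2, 2) and form L = D - A. Since every row of L sums to 0, the all-ones vector is in the kernel and 0 is an eigenvalue. The single zero eigenvalue shows the graph is connected. The eigenvalues sum to 16, which equals trace(L) = 2|E|.

[0, 0.1206, 0.4679, 1, 1.6527, 2.3473, 3, 3.5321, 3.8794]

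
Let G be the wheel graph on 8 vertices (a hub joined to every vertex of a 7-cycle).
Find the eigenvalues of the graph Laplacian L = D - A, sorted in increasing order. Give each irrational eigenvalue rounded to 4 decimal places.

The graph has 8 vertices and degree multiset [7, 3, 3, 3, 3, 3, 3, 3]; D is the diagonal matrix of degrees and L = D - A. Since every row of L sums to 0, the all-ones vector is in the kernel and 0 is an eigenvalue. The single zero eigenvalue shows the graph is connected.

[0, 1.7530, 1.7530, 3.4450, 3.4450, 4.8019, 4.8019, 8]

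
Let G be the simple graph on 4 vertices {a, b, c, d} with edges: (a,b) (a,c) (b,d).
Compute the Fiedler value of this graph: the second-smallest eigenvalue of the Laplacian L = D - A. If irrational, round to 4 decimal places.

0.5858

With the vertex order [a, b, c, d], the degrees are [2, 2, 1, 1], giving D = diag(2, 2, 1, 1) and L = D - A. The smallest Laplacian eigenvalue is always 0. The next one, lambda_2 = 0.5858, measures how hard the graph is to disconnect: larger values mean better connectivity. The largest eigenvalue, 3.4142, is at most the vertex count 4.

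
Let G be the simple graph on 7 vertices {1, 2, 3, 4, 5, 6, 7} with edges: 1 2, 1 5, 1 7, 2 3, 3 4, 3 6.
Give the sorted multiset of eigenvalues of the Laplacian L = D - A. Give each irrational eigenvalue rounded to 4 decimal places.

With the vertex order [1, 2, 3, 4, 5, 6, 7], the degrees are [3, 2, 3, 1, 1, 1, 1], giving D = diag(3, 2, 3, 1, 1, 1, 1) and L = D - A. Since every row of L sums to 0, the all-ones vector is in the kernel and 0 is an eigenvalue. The single zero eigenvalue shows the graph is connected. The largest eigenvalue, 4.4142, is at most the vertex count 7.

[0, 0.2679, 1, 1, 1.5858, 3.7321, 4.4142]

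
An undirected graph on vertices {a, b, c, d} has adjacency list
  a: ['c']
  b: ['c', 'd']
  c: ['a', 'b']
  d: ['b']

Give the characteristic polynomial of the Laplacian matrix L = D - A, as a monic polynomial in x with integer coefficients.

x^4 - 6x^3 + 10x^2 - 4x

Reading degrees in the order [a, b, c, d] gives [1, 2, 2, 1]; set D = diag(1, 2, 2, 1) and form L = D - A. Computing det(xI - L) by cofactor expansion (or equivalently via sum-over-permutations) gives x^4 - 6x^3 + 10x^2 - 4x. The coefficient of x^3 equals -trace(L) = -6, matching the sum of degrees. By the matrix-tree theorem the graph has (1/4) * product of the nonzero eigenvalues = 1 spanning tree.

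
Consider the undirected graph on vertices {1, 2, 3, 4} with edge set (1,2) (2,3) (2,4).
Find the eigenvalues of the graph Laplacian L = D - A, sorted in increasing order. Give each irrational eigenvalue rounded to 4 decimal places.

Reading degrees in the order [1, 2, 3, 4] gives [1, 3, 1, 1]; set D = diag(1, 3, 1, 1) and form L = D - A. Diagonalising L (or applying a numerical eigensolver to the 4x4 matrix) gives the spectrum above. The largest eigenvalue, 4, is at most the vertex count 4.

[0, 1, 1, 4]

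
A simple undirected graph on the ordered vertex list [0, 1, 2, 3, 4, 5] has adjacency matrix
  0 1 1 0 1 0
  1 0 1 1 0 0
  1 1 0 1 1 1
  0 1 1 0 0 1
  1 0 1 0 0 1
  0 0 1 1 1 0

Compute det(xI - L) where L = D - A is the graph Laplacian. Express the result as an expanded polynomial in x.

Reading degrees in the order [0, 1, 2, 3, 4, 5] gives [3, 3, 5, 3, 3, 3]; set D = diag(3, 3, 5, 3, 3, 3) and form L = D - A. L has integer entries, so p(x) = det(xI - L) has integer coefficients. Expanding the determinant yields x^6 - 20x^5 + 155x^4 - 580x^3 + 1045x^2 - 726x. Since p(0) = det(-L) = 0, x divides p(x). The largest eigenvalue, 6, is at most the vertex count 6.

x^6 - 20x^5 + 155x^4 - 580x^3 + 1045x^2 - 726x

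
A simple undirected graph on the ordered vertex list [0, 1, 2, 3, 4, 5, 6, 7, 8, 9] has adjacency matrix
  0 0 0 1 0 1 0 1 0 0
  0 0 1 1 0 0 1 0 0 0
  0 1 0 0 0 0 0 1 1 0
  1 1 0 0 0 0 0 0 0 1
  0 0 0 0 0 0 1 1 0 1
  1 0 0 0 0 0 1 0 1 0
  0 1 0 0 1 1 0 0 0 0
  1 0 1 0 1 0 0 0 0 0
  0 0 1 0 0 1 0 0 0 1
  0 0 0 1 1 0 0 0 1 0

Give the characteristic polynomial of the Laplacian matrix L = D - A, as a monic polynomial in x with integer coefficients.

With the vertex order [0, 1, 2, 3, 4, 5, 6, 7, 8, 9], the degrees are [3, 3, 3, 3, 3, 3, 3, 3, 3, 3], giving D = diag(3, 3, 3, 3, 3, 3, 3, 3, 3, 3) and L = D - A. Computing det(xI - L) by cofactor expansion (or equivalently via sum-over-permutations) gives x^10 - 30x^9 + 390x^8 - 2880x^7 + 13305x^6 - 39882x^5 + 77640x^4 - 94800x^3 + 66000x^2 - 20000x. Since p(0) = det(-L) = 0, x divides p(x). The eigenvalues sum to 30, which equals trace(L) = 2|E|.

x^10 - 30x^9 + 390x^8 - 2880x^7 + 13305x^6 - 39882x^5 + 77640x^4 - 94800x^3 + 66000x^2 - 20000x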